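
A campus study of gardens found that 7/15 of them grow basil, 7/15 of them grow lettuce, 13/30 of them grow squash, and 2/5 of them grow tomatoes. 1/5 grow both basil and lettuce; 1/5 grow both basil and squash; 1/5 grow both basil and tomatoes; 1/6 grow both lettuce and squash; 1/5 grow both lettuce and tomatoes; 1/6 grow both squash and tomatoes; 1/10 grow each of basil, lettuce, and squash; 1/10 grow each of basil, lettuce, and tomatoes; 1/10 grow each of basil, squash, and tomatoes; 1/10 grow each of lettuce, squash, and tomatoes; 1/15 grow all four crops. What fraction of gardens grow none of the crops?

1/30

Using inclusion–exclusion:
P(union) = 7/15 + 7/15 + 13/30 + 2/5 − 1/5 − 1/5 − 1/5 − 1/6 − 1/5 − 1/6 + 1/10 + 1/10 + 1/10 + 1/10 − 1/15 = 29/30
P(none) = 1 − 29/30 = 1/30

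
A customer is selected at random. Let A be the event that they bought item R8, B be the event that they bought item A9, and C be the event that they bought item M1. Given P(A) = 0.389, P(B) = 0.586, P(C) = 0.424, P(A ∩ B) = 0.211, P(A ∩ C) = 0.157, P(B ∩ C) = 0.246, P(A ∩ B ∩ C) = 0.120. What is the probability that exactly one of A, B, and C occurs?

0.531

P(exactly one) = 0.389 + 0.586 + 0.424 − 2·0.211 − 2·0.157 − 2·0.246 + 3·0.120 = 0.531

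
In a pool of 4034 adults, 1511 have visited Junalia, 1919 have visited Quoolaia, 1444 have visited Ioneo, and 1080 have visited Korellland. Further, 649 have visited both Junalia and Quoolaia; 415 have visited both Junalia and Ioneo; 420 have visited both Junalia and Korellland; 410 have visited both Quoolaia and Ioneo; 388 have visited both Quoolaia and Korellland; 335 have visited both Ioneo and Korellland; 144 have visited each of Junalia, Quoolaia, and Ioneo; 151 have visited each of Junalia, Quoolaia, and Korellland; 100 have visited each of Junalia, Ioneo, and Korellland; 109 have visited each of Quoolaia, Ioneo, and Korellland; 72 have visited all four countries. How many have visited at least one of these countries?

Using inclusion–exclusion:
|at least one| = 1511 + 1919 + 1444 + 1080 − 649 − 415 − 420 − 410 − 388 − 335 + 144 + 151 + 100 + 109 − 72 = 3769

3769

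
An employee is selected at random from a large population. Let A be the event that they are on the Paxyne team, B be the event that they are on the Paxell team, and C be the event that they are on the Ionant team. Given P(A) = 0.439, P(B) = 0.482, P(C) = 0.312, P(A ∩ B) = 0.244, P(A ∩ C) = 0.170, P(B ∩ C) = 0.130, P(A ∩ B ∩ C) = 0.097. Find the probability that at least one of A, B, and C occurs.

0.786

P(A ∪ B ∪ C) = 0.439 + 0.482 + 0.312 − 0.244 − 0.170 − 0.130 + 0.097 = 0.786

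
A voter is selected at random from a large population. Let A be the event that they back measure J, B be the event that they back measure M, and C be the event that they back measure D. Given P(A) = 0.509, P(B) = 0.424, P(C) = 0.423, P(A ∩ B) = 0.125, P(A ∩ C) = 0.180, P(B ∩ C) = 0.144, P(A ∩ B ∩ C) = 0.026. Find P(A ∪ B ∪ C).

0.933

Inclusion–exclusion gives
P(A ∪ B ∪ C) = 0.509 + 0.424 + 0.423 − 0.125 − 0.180 − 0.144 + 0.026 = 0.933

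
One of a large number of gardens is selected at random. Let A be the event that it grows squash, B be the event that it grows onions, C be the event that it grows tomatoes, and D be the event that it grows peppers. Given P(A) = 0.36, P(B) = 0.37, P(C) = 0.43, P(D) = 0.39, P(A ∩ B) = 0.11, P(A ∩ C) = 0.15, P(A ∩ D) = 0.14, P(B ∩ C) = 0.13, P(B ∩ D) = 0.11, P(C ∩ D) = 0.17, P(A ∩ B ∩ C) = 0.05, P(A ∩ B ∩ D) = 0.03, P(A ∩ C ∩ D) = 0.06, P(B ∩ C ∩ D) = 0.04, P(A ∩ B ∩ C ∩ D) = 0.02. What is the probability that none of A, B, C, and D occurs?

P(A ∪ B ∪ C ∪ D) = 0.36 + 0.37 + 0.43 + 0.39 − 0.11 − 0.15 − 0.14 − 0.13 − 0.11 − 0.17 + 0.05 + 0.03 + 0.06 + 0.04 − 0.02 = 0.90
P(none) = 1 − 0.90 = 0.10

0.10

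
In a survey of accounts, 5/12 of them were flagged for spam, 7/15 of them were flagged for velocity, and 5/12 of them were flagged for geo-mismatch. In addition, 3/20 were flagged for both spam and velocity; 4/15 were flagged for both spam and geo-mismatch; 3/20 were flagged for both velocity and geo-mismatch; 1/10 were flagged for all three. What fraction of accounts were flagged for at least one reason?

By inclusion–exclusion:
P(union) = 5/12 + 7/15 + 5/12 − 3/20 − 4/15 − 3/20 + 1/10 = 5/6

5/6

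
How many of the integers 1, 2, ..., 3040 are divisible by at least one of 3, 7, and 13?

Using inclusion–exclusion:
⌊3040/3⌋ + ⌊3040/7⌋ + ⌊3040/13⌋ − ⌊3040/21⌋ − ⌊3040/39⌋ − ⌊3040/91⌋ + ⌊3040/273⌋ = 1013 + 434 + 233 − 144 − 77 − 33 + 11 = 1437

1437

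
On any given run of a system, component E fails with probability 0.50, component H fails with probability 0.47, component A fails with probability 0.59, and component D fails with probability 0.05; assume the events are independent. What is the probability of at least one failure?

Since the events are independent, P(none) is the product of the individual non-occurrence probabilities.
P(none) = (1 − 0.50) × (1 − 0.47) × (1 − 0.59) × (1 − 0.05) = 0.50 × 0.53 × 0.41 × 0.95 = 0.1032175
P(at least one) = 1 − 0.1032175 = 0.8967825

0.8967825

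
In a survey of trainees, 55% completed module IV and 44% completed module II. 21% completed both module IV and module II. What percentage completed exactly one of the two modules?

P(exactly one) = 55 + 44 − 2·21 = 57%

57%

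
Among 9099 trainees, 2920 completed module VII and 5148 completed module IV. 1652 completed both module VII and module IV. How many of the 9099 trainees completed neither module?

Using inclusion–exclusion:
|union| = 2920 + 5148 − 1652 = 6416
None: 9099 − 6416 = 2683

2683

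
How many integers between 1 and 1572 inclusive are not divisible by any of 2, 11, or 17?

673

By inclusion–exclusion:
floor(1572/2) + floor(1572/11) + floor(1572/17) − floor(1572/22) − floor(1572/34) − floor(1572/187) + floor(1572/374) = 786 + 142 + 92 − 71 − 46 − 8 + 4 = 899
1572 − 899 = 673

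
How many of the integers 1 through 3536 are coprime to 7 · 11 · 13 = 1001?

2542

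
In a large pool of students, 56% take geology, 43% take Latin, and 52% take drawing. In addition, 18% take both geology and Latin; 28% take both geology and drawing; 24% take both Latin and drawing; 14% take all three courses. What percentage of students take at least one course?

Inclusion–exclusion gives
P(union) = 56 + 43 + 52 − 18 − 28 − 24 + 14 = 95%

95%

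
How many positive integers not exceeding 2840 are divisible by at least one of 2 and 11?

By inclusion–exclusion:
floor(2840/2) + floor(2840/11) − floor(2840/22) = 1420 + 258 − 129 = 1549

1549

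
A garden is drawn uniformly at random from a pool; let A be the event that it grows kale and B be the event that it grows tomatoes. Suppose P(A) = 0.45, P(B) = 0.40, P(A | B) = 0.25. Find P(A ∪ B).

0.75

P(A ∩ B) = P(B)·P(A|B) = 0.40 × 0.25 = 0.10
P(A ∪ B) = 0.45 + 0.40 − 0.10 = 0.75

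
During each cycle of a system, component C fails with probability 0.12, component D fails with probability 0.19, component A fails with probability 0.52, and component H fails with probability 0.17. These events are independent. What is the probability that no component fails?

0.28397952

P(none) = (1 − 0.12) × (1 − 0.19) × (1 − 0.52) × (1 − 0.17) = 0.88 × 0.81 × 0.48 × 0.83 = 0.28397952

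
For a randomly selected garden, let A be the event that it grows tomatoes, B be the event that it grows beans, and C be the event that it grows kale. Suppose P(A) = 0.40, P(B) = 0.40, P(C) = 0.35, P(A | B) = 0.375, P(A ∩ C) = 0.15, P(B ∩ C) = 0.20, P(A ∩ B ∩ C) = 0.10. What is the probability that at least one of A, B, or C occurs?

0.75

P(A ∩ B) = P(B)·P(A|B) = 0.40 × 0.375 = 0.15
P(A ∪ B ∪ C) = 0.40 + 0.40 + 0.35 − 0.15 − 0.15 − 0.20 + 0.10 = 0.75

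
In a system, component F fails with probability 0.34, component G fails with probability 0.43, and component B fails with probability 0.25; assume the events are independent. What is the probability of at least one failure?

0.71785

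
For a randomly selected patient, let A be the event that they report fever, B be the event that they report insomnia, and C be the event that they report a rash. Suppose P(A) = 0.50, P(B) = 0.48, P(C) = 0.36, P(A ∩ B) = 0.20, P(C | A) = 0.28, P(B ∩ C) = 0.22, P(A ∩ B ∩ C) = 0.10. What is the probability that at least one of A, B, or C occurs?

0.88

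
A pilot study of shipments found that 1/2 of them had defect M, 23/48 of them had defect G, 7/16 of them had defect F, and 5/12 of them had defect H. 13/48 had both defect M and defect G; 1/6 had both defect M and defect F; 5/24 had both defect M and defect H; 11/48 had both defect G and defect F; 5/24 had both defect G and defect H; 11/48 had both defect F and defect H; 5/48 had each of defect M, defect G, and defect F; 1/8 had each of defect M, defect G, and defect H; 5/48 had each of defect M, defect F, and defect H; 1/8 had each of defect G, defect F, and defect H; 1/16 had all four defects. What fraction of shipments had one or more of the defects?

11/12

P(at least one) = 1/2 + 23/48 + 7/16 + 5/12 − 13/48 − 1/6 − 5/24 − 11/48 − 5/24 − 11/48 + 5/48 + 1/8 + 5/48 + 1/8 − 1/16 = 11/12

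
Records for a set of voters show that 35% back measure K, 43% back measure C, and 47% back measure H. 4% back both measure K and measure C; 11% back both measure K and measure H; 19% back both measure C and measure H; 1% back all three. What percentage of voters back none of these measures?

Using inclusion–exclusion:
P(≥1) = 35 + 43 + 47 − 4 − 11 − 19 + 1 = 92%
P(none) = 100% − 92% = 8%

8%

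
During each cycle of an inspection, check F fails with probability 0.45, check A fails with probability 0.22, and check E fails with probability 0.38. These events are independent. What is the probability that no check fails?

0.26598

P(none) = (1 − 0.45) × (1 − 0.22) × (1 − 0.38) = 0.55 × 0.78 × 0.62 = 0.26598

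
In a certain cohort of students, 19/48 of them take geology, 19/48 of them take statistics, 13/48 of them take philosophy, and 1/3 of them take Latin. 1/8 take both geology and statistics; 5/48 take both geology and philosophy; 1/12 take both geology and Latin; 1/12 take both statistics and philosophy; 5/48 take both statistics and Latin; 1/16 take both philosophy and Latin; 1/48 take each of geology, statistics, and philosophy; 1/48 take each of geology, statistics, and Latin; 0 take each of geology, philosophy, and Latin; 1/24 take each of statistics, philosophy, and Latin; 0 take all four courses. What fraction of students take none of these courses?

1/12

P(≥1) = 19/48 + 19/48 + 13/48 + 1/3 − 1/8 − 5/48 − 1/12 − 1/12 − 5/48 − 1/16 + 1/48 + 1/48 + 0 + 1/24 − 0 = 11/12
P(none) = 1 − 11/12 = 1/12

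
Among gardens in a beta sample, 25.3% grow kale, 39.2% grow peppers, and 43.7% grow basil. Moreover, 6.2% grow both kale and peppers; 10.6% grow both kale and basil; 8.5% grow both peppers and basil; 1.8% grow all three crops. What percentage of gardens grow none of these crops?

P(union) = 25.3 + 39.2 + 43.7 − 6.2 − 10.6 − 8.5 + 1.8 = 84.7%
P(none) = 100% − 84.7% = 15.3%

15.3%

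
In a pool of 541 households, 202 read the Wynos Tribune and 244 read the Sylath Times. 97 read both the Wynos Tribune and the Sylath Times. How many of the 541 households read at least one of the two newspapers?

Apply inclusion-exclusion:
|at least one| = 202 + 244 − 97 = 349

349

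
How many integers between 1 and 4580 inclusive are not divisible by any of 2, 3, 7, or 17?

2290 + 1526 + 654 + 269 − 763 − 327 − 134 − 218 − 89 − 38 + 109 + 44 + 19 + 12 − 6 = 3348
4580 − 3348 = 1232

1232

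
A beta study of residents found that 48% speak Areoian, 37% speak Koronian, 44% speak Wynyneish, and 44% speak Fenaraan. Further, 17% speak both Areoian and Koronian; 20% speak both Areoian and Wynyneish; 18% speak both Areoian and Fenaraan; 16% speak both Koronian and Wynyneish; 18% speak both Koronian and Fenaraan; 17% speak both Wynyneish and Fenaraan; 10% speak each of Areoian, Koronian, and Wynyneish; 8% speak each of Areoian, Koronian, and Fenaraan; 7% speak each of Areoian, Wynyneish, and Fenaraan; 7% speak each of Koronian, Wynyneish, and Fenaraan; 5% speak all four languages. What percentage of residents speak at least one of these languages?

P(union) = 48 + 37 + 44 + 44 − 17 − 20 − 18 − 16 − 18 − 17 + 10 + 8 + 7 + 7 − 5 = 94%

94%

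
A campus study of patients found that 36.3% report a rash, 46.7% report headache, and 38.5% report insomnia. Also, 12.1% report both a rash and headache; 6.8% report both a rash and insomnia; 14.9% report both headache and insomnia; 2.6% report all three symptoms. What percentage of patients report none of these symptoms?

P(union) = 36.3 + 46.7 + 38.5 − 12.1 − 6.8 − 14.9 + 2.6 = 90.3%
P(none) = 100% − 90.3% = 9.7%

9.7%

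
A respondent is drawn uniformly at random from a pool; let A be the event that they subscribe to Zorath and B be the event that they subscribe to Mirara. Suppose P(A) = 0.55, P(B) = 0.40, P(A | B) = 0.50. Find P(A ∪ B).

P(A ∩ B) = P(B)·P(A|B) = 0.40 × 0.50 = 0.20
P(A ∪ B) = 0.55 + 0.40 − 0.20 = 0.75

0.75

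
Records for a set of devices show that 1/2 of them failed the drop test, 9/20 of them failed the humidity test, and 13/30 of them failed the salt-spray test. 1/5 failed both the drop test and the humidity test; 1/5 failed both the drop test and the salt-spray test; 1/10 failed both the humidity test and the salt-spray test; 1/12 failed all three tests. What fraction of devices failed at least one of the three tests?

29/30

P(at least one) = 1/2 + 9/20 + 13/30 − 1/5 − 1/5 − 1/10 + 1/12 = 29/30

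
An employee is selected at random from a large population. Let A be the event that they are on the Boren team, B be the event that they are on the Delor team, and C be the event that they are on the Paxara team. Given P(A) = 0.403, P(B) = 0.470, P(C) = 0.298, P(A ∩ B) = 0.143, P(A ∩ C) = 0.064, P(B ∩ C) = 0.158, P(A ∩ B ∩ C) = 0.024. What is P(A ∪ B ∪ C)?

0.830

Apply inclusion-exclusion:
P(A ∪ B ∪ C) = 0.403 + 0.470 + 0.298 − 0.143 − 0.064 − 0.158 + 0.024 = 0.830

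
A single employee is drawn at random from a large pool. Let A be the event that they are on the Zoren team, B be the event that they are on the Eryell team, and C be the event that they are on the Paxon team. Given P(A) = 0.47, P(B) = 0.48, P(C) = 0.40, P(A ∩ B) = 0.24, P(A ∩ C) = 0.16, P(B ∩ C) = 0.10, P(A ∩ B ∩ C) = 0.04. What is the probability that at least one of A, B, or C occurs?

P(A ∪ B ∪ C) = 0.47 + 0.48 + 0.40 − 0.24 − 0.16 − 0.10 + 0.04 = 0.89

0.89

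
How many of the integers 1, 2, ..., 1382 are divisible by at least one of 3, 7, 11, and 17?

706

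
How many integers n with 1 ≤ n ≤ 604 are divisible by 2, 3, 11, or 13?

By inclusion-exclusion,
302 + 201 + 54 + 46 − 100 − 27 − 23 − 18 − 15 − 4 + 9 + 7 + 2 + 1 − 0 = 435

435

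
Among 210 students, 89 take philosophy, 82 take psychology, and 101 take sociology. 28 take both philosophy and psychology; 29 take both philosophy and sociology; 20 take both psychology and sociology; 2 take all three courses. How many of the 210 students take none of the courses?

|union| = 89 + 82 + 101 − 28 − 29 − 20 + 2 = 197
None: 210 − 197 = 13

13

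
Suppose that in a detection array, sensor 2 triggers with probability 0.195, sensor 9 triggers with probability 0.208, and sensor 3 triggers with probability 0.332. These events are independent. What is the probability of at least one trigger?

0.57410992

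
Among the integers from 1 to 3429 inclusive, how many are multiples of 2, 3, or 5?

2515

By inclusion-exclusion,
floor(3429/2) + floor(3429/3) + floor(3429/5) − floor(3429/6) − floor(3429/10) − floor(3429/15) + floor(3429/30) = 1714 + 1143 + 685 − 571 − 342 − 228 + 114 = 2515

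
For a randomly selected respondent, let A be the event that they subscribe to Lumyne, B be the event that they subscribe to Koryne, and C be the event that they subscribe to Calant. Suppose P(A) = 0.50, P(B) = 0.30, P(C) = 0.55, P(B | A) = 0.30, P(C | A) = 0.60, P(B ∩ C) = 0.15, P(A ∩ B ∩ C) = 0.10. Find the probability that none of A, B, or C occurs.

0.15

P(A ∩ B) = P(A)·P(B|A) = 0.50 × 0.30 = 0.15
P(A ∩ C) = P(A)·P(C|A) = 0.50 × 0.60 = 0.30
By inclusion–exclusion:
P(A ∪ B ∪ C) = 0.50 + 0.30 + 0.55 − 0.15 − 0.30 − 0.15 + 0.10 = 0.85
P(none) = 1 − 0.85 = 0.15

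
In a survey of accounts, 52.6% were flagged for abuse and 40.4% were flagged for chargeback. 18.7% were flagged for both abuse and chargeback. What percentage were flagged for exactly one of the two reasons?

Using the inclusion–exclusion count for exactly one event:
P(exactly one) = 52.6 + 40.4 − 2·18.7 = 55.6%

55.6%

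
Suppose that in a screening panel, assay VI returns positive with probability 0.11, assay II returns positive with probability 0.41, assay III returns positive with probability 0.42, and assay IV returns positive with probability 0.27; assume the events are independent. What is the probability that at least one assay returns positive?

Independence gives P(none) = ∏(1 − pᵢ).
P(none) = (1 − 0.11) × (1 − 0.41) × (1 − 0.42) × (1 − 0.27) = 0.89 × 0.59 × 0.58 × 0.73 = 0.22232734
P(at least one) = 1 − 0.22232734 = 0.77767266

0.77767266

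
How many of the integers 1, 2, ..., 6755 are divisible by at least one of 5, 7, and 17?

By inclusion–exclusion:
floor(6755/5) + floor(6755/7) + floor(6755/17) − floor(6755/35) − floor(6755/85) − floor(6755/119) + floor(6755/595) = 1351 + 965 + 397 − 193 − 79 − 56 + 11 = 2396

2396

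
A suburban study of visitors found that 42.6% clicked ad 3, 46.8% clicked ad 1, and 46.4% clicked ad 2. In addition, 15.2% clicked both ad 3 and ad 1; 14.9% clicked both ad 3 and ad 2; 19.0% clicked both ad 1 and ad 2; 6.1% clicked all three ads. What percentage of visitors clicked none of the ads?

By inclusion-exclusion,
P(union) = 42.6 + 46.8 + 46.4 − 15.2 − 14.9 − 19.0 + 6.1 = 92.8%
P(none) = 100% − 92.8% = 7.2%

7.2%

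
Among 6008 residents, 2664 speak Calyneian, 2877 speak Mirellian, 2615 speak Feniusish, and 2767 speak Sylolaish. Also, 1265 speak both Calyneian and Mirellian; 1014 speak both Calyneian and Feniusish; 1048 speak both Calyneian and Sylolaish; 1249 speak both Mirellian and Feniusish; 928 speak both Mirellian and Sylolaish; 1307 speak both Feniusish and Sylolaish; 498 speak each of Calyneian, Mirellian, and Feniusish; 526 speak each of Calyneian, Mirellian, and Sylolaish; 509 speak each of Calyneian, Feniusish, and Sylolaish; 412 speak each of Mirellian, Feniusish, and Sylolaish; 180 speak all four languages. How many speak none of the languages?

131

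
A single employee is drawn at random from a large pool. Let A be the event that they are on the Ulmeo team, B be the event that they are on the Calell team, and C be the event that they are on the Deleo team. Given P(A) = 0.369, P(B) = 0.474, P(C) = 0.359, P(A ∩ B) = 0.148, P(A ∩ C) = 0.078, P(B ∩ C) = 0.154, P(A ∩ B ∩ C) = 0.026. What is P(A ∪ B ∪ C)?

P(A ∪ B ∪ C) = 0.369 + 0.474 + 0.359 − 0.148 − 0.078 − 0.154 + 0.026 = 0.848

0.848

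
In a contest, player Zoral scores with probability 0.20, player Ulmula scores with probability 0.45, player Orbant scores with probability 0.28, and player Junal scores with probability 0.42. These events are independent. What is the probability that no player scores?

Independence gives P(none) = ∏(1 − pᵢ).
P(none) = (1 − 0.20) × (1 − 0.45) × (1 − 0.28) × (1 − 0.42) = 0.80 × 0.55 × 0.72 × 0.58 = 0.183744

0.183744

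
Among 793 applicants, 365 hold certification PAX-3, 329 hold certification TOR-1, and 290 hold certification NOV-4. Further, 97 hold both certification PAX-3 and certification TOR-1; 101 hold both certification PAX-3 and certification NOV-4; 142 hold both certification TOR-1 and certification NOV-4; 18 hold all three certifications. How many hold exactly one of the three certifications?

By inclusion–exclusion (exactly-one form):
N(exactly one) = 365 + 329 + 290 − 2·97 − 2·101 − 2·142 + 3·18 = 358

358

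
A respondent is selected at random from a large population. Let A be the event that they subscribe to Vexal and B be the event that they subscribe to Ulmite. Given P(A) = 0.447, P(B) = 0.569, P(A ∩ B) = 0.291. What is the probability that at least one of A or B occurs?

0.725

Using inclusion–exclusion:
P(A ∪ B) = 0.447 + 0.569 − 0.291 = 0.725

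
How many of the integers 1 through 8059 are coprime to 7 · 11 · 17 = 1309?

5910

floor(8059/7) + floor(8059/11) + floor(8059/17) − floor(8059/77) − floor(8059/119) − floor(8059/187) + floor(8059/1309) = 1151 + 732 + 474 − 104 − 67 − 43 + 6 = 2149
8059 − 2149 = 5910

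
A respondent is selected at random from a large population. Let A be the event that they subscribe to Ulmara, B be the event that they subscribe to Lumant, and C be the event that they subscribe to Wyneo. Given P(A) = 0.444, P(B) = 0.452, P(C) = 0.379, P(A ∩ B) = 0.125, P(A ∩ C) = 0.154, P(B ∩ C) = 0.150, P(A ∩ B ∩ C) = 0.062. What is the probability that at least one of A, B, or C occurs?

P(A ∪ B ∪ C) = 0.444 + 0.452 + 0.379 − 0.125 − 0.154 − 0.150 + 0.062 = 0.908

0.908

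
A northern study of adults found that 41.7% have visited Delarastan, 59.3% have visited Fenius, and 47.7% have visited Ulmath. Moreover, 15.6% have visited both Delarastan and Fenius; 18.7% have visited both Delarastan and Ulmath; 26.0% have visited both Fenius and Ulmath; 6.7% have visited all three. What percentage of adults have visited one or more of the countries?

95.1%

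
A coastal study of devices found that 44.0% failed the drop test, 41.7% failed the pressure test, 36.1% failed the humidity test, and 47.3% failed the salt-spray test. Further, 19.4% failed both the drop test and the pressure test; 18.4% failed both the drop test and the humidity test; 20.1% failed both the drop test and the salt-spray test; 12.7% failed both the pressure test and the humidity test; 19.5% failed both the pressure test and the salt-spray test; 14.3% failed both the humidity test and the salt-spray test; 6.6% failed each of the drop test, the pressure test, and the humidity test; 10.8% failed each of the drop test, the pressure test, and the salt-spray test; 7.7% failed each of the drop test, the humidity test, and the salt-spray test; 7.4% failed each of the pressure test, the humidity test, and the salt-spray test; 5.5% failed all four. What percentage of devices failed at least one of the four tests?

91.7%

Using inclusion–exclusion:
P(union) = 44.0 + 41.7 + 36.1 + 47.3 − 19.4 − 18.4 − 20.1 − 12.7 − 19.5 − 14.3 + 6.6 + 10.8 + 7.7 + 7.4 − 5.5 = 91.7%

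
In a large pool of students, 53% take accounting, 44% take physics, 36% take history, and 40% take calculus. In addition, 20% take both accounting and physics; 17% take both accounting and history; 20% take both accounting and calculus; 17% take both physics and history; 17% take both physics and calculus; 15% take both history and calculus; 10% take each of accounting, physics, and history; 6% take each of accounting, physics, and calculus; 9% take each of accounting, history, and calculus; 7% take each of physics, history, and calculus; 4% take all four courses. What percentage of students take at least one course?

95%

P(at least one) = 53 + 44 + 36 + 40 − 20 − 17 − 20 − 17 − 17 − 15 + 10 + 6 + 9 + 7 − 4 = 95%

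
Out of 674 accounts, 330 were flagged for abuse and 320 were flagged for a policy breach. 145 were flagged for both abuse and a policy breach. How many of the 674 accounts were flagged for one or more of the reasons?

505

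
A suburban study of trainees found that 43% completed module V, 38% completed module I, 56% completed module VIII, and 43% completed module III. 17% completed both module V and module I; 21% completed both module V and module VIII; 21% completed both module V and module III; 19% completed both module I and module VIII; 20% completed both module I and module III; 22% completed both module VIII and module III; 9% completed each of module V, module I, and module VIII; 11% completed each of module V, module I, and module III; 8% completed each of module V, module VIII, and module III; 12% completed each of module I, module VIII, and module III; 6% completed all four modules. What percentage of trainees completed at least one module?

Using inclusion–exclusion:
P(≥1) = 43 + 38 + 56 + 43 − 17 − 21 − 21 − 19 − 20 − 22 + 9 + 11 + 8 + 12 − 6 = 94%

94%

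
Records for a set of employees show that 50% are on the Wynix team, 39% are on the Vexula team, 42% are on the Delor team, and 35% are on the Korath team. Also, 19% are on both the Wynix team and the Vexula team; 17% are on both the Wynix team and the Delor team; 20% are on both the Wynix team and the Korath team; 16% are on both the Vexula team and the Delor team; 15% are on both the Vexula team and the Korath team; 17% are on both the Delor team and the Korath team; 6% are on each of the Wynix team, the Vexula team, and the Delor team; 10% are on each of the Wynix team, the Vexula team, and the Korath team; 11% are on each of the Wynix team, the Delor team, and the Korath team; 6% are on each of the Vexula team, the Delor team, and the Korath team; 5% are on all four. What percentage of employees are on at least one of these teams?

90%

Using inclusion–exclusion:
P(≥1) = 50 + 39 + 42 + 35 − 19 − 17 − 20 − 16 − 15 − 17 + 6 + 10 + 11 + 6 − 5 = 90%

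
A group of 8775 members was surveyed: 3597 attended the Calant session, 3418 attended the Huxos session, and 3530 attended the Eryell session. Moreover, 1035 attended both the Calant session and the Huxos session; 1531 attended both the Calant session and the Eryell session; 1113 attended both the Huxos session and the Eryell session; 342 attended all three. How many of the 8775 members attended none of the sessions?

1567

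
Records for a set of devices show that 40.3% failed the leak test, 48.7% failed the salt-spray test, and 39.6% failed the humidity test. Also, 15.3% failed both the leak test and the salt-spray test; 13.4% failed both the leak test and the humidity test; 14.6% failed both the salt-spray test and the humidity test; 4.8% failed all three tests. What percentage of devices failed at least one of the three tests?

By inclusion–exclusion:
P(union) = 40.3 + 48.7 + 39.6 − 15.3 − 13.4 − 14.6 + 4.8 = 90.1%

90.1%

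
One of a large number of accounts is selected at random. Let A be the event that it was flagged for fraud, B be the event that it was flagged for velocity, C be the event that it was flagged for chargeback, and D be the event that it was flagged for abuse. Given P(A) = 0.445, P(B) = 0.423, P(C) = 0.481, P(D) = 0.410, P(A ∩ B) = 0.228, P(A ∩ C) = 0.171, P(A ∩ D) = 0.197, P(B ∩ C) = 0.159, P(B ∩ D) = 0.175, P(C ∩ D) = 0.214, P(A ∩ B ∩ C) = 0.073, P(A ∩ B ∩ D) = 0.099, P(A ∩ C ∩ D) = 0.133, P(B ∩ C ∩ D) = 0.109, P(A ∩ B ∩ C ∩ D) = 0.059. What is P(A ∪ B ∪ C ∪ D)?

0.970

By inclusion–exclusion:
P(A ∪ B ∪ C ∪ D) = 0.445 + 0.423 + 0.481 + 0.410 − 0.228 − 0.171 − 0.197 − 0.159 − 0.175 − 0.214 + 0.073 + 0.099 + 0.133 + 0.109 − 0.059 = 0.970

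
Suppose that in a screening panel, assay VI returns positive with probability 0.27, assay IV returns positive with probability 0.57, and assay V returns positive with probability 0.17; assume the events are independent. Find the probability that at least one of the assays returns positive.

0.739463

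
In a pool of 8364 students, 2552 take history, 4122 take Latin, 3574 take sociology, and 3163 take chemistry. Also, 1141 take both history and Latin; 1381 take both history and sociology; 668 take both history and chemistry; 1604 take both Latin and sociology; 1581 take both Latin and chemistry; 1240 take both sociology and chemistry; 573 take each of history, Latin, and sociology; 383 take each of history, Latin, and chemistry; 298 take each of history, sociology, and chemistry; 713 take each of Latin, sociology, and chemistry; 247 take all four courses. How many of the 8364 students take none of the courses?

848

|at least one| = 2552 + 4122 + 3574 + 3163 − 1141 − 1381 − 668 − 1604 − 1581 − 1240 + 573 + 383 + 298 + 713 − 247 = 7516
None: 8364 − 7516 = 848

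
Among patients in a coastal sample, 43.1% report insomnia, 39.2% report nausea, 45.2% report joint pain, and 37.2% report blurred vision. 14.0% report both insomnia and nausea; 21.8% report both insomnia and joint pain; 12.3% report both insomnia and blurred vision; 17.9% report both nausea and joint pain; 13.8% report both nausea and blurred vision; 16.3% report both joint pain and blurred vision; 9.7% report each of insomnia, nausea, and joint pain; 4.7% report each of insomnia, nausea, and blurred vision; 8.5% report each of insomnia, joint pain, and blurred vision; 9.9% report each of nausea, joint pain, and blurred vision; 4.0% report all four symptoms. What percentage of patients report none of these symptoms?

P(at least one) = 43.1 + 39.2 + 45.2 + 37.2 − 14.0 − 21.8 − 12.3 − 17.9 − 13.8 − 16.3 + 9.7 + 4.7 + 8.5 + 9.9 − 4.0 = 97.4%
P(none) = 100% − 97.4% = 2.6%

2.6%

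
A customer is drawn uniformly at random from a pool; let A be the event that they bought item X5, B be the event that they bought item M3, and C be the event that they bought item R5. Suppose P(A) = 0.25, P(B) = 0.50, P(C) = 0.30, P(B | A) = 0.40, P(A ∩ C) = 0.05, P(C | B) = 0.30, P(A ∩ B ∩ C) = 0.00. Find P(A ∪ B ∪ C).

P(A ∩ B) = P(A)·P(B|A) = 0.25 × 0.40 = 0.10
P(B ∩ C) = P(B)·P(C|B) = 0.50 × 0.30 = 0.15
P(A ∪ B ∪ C) = 0.25 + 0.50 + 0.30 − 0.10 − 0.05 − 0.15 + 0.00 = 0.75

0.75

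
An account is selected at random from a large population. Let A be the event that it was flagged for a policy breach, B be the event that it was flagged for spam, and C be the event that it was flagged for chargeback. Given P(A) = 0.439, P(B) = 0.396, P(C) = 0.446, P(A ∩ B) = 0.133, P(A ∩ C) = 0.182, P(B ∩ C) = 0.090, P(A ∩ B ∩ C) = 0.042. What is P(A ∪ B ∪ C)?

0.918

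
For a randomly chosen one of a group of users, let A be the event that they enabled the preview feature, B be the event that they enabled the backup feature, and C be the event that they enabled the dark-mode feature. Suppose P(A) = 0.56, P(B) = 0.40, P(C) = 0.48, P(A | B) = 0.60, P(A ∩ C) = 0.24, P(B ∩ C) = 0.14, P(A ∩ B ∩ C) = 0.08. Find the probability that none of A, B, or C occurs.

P(A ∩ B) = P(B)·P(A|B) = 0.40 × 0.60 = 0.24
P(A ∪ B ∪ C) = 0.56 + 0.40 + 0.48 − 0.24 − 0.24 − 0.14 + 0.08 = 0.90
P(none) = 1 − 0.90 = 0.10

0.10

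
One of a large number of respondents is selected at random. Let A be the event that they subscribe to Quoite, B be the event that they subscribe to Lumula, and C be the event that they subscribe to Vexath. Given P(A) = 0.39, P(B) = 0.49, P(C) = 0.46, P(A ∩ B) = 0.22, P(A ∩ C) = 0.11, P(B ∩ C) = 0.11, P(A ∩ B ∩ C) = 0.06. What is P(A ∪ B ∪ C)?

P(A ∪ B ∪ C) = 0.39 + 0.49 + 0.46 − 0.22 − 0.11 − 0.11 + 0.06 = 0.96

0.96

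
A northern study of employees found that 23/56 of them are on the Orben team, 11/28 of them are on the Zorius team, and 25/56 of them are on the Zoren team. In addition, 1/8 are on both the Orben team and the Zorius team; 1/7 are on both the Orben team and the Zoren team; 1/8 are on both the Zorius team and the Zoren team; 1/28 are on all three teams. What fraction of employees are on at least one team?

25/28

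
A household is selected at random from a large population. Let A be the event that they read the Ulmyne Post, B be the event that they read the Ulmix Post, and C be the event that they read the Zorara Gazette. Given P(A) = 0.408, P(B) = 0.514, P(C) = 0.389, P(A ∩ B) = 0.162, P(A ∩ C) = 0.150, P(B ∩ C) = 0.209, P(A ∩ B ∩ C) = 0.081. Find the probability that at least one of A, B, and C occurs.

Inclusion–exclusion gives
P(A ∪ B ∪ C) = 0.408 + 0.514 + 0.389 − 0.162 − 0.150 − 0.209 + 0.081 = 0.871

0.871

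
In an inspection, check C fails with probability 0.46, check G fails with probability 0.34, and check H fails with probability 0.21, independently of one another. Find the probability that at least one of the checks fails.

0.718444

P(none) = (1 − 0.46) × (1 − 0.34) × (1 − 0.21) = 0.54 × 0.66 × 0.79 = 0.281556
P(at least one) = 1 − 0.281556 = 0.718444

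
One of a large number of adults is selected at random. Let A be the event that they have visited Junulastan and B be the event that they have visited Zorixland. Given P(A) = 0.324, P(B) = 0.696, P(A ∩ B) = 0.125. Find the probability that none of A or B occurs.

0.105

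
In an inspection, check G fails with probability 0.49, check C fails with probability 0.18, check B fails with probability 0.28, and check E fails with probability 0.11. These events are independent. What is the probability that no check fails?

P(none) = (1 − 0.49) × (1 − 0.18) × (1 − 0.28) × (1 − 0.11) = 0.51 × 0.82 × 0.72 × 0.89 = 0.26798256

0.26798256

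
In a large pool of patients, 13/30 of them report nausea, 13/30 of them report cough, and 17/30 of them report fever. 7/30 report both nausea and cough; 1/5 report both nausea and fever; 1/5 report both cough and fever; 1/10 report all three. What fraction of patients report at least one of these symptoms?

P(≥1) = 13/30 + 13/30 + 17/30 − 7/30 − 1/5 − 1/5 + 1/10 = 9/10

9/10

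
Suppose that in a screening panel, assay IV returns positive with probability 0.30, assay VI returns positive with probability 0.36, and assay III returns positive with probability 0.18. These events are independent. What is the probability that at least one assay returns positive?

0.63264

P(none) = (1 − 0.30) × (1 − 0.36) × (1 − 0.18) = 0.70 × 0.64 × 0.82 = 0.36736
P(at least one) = 1 − 0.36736 = 0.63264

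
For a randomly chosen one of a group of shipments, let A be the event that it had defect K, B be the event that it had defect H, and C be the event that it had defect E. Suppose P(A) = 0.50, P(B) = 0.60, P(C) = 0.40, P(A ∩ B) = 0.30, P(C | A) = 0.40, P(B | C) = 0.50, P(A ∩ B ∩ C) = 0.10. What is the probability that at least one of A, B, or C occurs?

0.90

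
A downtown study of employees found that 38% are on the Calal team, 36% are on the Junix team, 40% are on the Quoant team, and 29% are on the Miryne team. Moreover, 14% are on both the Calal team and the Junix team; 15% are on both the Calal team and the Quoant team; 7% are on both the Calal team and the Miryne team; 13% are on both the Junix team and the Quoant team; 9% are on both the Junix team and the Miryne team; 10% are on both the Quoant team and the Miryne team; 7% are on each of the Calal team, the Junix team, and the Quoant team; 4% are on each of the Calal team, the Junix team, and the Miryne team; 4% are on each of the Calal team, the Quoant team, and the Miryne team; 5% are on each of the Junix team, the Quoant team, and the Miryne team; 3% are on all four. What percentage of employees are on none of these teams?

P(at least one) = 38 + 36 + 40 + 29 − 14 − 15 − 7 − 13 − 9 − 10 + 7 + 4 + 4 + 5 − 3 = 92%
P(none) = 100% − 92% = 8%

8%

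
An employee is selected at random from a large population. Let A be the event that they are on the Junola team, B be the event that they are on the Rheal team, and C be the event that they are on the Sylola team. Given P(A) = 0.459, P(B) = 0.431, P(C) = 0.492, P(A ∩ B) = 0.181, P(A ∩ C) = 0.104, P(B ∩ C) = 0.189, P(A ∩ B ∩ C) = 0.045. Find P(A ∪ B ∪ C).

0.953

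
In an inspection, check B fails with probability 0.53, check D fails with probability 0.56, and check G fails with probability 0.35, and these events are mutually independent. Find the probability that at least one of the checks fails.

0.86558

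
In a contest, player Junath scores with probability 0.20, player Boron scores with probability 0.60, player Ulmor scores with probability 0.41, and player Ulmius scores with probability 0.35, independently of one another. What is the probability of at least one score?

0.87728

P(none) = (1 − 0.20) × (1 − 0.60) × (1 − 0.41) × (1 − 0.35) = 0.80 × 0.40 × 0.59 × 0.65 = 0.12272
P(at least one) = 1 − 0.12272 = 0.87728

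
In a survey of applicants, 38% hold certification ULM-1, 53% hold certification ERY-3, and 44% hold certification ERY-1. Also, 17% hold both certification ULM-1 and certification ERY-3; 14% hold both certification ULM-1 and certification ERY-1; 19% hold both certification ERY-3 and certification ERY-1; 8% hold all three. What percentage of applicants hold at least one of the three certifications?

93%

Using inclusion–exclusion:
P(union) = 38 + 53 + 44 − 17 − 14 − 19 + 8 = 93%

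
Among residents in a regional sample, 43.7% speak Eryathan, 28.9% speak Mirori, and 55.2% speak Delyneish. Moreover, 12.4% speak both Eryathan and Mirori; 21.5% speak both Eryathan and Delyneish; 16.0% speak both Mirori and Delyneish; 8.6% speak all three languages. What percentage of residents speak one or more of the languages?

86.5%

P(≥1) = 43.7 + 28.9 + 55.2 − 12.4 − 21.5 − 16.0 + 8.6 = 86.5%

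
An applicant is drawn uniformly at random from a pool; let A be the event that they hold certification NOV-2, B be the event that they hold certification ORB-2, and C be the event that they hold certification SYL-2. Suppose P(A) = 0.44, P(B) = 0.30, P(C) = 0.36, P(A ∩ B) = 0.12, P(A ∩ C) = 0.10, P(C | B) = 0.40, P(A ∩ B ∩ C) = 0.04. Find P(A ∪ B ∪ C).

0.80

P(B ∩ C) = P(B)·P(C|B) = 0.30 × 0.40 = 0.12
P(A ∪ B ∪ C) = 0.44 + 0.30 + 0.36 − 0.12 − 0.10 − 0.12 + 0.04 = 0.80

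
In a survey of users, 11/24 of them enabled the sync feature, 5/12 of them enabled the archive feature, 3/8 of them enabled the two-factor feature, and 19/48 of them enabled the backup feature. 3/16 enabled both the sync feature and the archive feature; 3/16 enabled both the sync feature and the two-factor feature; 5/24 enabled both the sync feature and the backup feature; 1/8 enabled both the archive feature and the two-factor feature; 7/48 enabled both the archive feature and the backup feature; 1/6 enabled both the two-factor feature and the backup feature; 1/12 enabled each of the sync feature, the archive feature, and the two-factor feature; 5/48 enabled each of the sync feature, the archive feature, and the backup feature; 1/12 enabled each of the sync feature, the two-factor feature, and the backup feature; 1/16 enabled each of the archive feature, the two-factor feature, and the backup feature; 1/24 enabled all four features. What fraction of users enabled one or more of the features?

11/12

P(≥1) = 11/24 + 5/12 + 3/8 + 19/48 − 3/16 − 3/16 − 5/24 − 1/8 − 7/48 − 1/6 + 1/12 + 5/48 + 1/12 + 1/16 − 1/24 = 11/12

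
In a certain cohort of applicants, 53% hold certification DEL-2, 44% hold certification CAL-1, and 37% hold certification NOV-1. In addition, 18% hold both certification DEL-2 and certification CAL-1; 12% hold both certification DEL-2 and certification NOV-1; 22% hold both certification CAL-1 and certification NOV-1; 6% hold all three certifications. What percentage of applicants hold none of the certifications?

12%

By inclusion–exclusion:
P(union) = 53 + 44 + 37 − 18 − 12 − 22 + 6 = 88%
P(none) = 100% − 88% = 12%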